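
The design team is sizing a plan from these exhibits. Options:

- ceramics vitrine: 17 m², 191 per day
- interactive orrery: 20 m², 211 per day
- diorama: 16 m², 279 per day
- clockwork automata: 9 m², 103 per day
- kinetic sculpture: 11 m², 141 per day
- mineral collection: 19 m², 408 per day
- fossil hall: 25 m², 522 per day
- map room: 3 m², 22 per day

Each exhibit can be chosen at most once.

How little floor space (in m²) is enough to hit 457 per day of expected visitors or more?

Minimise m² subject to total expected visitors ≥ 457.
fossil hall: 522 expected visitors at 25 m².
Any bundle with less than 25 m² falls short of 457.

25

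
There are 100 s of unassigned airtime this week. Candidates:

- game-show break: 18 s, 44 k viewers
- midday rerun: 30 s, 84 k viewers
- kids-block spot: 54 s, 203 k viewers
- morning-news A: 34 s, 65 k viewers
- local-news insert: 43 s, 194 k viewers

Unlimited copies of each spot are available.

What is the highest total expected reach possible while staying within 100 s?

397

Ranking by ratio (expected reach/s): local-news insert 4.51, kids-block spot 3.76, midday rerun 2.80.
Taking the top-ratio spots first gives 2×local-news insert for 388 (86 s).
Dropping local-news insert frees 43 s; slotting in kids-block spot (54 s) lifts the total to 397 at 97 s.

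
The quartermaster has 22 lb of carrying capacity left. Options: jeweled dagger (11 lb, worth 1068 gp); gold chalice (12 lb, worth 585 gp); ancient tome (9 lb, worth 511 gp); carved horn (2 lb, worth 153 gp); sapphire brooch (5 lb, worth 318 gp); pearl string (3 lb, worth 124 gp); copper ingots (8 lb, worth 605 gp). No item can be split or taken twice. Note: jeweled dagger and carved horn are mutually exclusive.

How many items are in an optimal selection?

3

Optimal total is 1797.
One optimal bundle: jeweled dagger + pearl string + copper ingots (22 lb).
Any selection reaching 1797 contains exactly 3 items.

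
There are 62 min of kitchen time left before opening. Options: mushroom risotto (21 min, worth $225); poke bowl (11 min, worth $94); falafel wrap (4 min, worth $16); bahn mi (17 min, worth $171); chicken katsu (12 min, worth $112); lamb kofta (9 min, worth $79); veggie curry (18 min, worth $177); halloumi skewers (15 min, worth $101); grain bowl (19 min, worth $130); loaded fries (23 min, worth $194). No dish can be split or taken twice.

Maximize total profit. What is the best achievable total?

608

Taking the top-ratio dishes first gives mushroom risotto + falafel wrap + bahn mi + veggie curry for 589 (60 min).
Replace falafel wrap and bahn mi with poke bowl + chicken katsu: the trade gains 19 net, giving 608 at 62 min.
That's the maximum — no swap from here does better than 608.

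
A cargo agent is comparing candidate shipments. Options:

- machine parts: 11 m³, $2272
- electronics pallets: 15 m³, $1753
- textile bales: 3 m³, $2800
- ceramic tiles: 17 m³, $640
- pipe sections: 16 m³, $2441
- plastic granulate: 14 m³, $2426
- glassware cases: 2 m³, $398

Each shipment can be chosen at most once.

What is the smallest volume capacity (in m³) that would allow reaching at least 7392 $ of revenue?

28

Need the lightest bundle worth ≥ 7392.
Taking machine parts + textile bales + plastic granulate gives 7498 (≥ 7392) for 28 m³.
Any bundle with less than 28 m³ falls short of 7392.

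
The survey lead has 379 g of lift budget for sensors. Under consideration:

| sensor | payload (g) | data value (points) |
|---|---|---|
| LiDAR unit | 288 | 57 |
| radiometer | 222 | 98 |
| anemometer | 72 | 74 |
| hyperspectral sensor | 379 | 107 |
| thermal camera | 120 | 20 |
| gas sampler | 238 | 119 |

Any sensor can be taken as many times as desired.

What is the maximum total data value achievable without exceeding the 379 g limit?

370

Density check — anemometer 1.03, gas sampler 0.50, radiometer 0.44 are the best per g.
Best packing: 5×anemometer — 360 g, 370 total.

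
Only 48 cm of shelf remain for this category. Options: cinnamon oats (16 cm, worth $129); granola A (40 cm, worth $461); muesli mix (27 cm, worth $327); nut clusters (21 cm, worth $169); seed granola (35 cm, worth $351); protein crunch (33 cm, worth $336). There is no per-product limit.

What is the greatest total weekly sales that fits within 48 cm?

Filling by ratio: cinnamon oats + muesli mix for 456, with 5 cm left unused.
The 16 cm tied up in cinnamon oats is better spent on nut clusters — total rises to 496 (48 cm).
Nothing else within 48 cm beats 496.

496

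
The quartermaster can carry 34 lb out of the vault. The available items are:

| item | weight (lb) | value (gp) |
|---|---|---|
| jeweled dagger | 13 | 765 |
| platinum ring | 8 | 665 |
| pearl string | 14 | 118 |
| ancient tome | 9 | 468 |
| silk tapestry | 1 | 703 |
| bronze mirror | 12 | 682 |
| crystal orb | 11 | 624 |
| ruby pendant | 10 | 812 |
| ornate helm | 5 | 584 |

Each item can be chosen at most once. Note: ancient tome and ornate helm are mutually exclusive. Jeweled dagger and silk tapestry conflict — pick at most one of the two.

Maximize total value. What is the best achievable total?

2862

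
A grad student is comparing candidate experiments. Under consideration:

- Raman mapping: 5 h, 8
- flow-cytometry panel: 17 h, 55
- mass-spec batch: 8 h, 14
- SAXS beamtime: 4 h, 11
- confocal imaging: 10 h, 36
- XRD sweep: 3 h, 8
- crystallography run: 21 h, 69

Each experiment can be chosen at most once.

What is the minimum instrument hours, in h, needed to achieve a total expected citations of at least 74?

24

Minimise h subject to total expected citations ≥ 74.
flow-cytometry panel + SAXS beamtime + XRD sweep: 74 expected citations at 24 h.
Any bundle with less than 24 h falls short of 74.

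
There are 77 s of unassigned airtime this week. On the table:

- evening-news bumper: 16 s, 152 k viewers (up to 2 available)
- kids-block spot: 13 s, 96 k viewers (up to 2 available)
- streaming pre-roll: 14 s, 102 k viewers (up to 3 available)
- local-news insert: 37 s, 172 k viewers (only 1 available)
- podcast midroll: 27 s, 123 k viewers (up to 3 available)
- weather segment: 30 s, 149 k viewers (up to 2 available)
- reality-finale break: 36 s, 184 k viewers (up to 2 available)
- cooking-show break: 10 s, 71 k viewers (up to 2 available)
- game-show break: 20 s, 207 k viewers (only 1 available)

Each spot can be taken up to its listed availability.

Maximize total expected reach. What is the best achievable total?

684

The ratio heuristic lands on 2×evening-news bumper + kids-block spot + cooking-show break + game-show break (678) but leaves 2 s idle.
Dropping kids-block spot frees 13 s; slotting in streaming pre-roll (14 s) lifts the total to 684 at 76 s.
No other feasible combination exceeds 684.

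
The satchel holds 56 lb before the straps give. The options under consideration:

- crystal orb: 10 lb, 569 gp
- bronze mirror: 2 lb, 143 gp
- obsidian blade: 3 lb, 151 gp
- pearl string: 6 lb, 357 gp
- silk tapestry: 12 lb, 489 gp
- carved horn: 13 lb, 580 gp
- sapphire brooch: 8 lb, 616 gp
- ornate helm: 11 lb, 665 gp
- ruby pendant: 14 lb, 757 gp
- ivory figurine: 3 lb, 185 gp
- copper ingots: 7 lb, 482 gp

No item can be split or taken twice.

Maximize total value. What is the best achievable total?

3446

By value per lb: sapphire brooch 77.00, bronze mirror 71.50, copper ingots 68.86 lead.
Taking the top-ratio items first gives crystal orb + bronze mirror + obsidian blade + pearl string + sapphire brooch + ornate helm + ivory figurine + copper ingots for 3168 (50 lb).
The 8 lb tied up in bronze mirror and obsidian blade and ivory figurine is better spent on ruby pendant — total rises to 3446 (56 lb).
That's the maximum — no swap from here does better than 3446.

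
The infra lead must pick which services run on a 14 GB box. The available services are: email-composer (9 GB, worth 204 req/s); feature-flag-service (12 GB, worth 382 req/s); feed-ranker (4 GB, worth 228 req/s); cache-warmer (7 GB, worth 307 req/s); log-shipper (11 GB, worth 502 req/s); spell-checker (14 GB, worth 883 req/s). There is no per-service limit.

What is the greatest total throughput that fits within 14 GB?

Spell-checker uses 14 of the 14 GB and totals 883.
No other feasible combination exceeds 883.

883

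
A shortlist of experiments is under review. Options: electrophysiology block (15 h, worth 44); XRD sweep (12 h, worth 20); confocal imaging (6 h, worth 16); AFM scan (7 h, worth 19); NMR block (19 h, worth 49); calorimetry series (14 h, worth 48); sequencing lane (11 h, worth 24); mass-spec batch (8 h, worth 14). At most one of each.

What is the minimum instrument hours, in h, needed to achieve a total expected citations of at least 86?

29

Minimise h subject to total expected citations ≥ 86.
electrophysiology block + calorimetry series reaches 92 using 29 h.
Any bundle with less than 29 h falls short of 86.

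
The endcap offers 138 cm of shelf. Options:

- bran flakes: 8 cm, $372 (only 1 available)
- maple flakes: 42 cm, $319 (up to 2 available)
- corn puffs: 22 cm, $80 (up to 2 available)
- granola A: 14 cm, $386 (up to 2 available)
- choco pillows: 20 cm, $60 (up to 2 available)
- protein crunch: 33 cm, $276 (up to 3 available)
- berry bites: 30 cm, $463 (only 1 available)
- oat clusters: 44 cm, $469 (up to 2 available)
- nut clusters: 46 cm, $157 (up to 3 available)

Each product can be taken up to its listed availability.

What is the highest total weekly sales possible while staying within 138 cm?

Ranking by ratio (weekly sales/cm): bran flakes 46.50, granola A 27.57, berry bites 15.43, oat clusters 10.66.
A density-first pass picks bran flakes + corn puffs + 2×granola A + berry bites + oat clusters — 2156 at 132 cm.
Replace corn puffs and oat clusters with 2×protein crunch: the trade gains 3 net, giving 2159 at 132 cm.

2159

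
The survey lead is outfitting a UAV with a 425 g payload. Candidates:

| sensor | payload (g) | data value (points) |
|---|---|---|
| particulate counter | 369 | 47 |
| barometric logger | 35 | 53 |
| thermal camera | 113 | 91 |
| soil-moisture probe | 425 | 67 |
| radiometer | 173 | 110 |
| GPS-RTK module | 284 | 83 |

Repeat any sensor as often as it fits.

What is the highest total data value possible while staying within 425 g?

636

Density check — barometric logger 1.51, thermal camera 0.81, radiometer 0.64 are the best per g.
The ratio ordering already packs tightly: 12×barometric logger, 420 g, 636.
The spare 5 g is too small for any remaining sensor, and no exchange beats 636.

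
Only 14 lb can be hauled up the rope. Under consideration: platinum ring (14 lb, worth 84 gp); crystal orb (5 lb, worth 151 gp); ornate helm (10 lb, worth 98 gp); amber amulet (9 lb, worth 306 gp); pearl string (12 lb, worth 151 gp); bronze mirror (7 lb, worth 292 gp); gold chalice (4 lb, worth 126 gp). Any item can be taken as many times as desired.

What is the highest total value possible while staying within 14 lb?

584

The ratio ordering already packs tightly: 2×bronze mirror, 14 lb, 584.
That's the maximum — no swap from here does better than 584.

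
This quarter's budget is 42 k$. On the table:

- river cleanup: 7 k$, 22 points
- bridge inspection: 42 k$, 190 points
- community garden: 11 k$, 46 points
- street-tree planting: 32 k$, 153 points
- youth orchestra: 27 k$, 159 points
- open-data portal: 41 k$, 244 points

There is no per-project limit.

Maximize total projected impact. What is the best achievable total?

By projected impact per k$: open-data portal 5.95, youth orchestra 5.89, street-tree planting 4.78, bridge inspection 4.52 lead.
Open-data portal uses 41 of the 42 k$ and totals 244.

244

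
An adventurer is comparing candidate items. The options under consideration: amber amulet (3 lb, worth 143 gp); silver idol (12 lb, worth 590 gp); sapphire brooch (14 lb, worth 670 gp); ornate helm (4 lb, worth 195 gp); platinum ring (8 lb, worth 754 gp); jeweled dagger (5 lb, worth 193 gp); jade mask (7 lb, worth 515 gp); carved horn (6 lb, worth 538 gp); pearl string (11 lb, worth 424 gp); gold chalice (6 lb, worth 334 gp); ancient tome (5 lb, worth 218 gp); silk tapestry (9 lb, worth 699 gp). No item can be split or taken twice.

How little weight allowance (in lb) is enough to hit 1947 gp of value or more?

23

Minimise lb subject to total value ≥ 1947.
Taking platinum ring + carved horn + silk tapestry gives 1991 (≥ 1947) for 23 lb.
No combination under 23 lb hits 1947.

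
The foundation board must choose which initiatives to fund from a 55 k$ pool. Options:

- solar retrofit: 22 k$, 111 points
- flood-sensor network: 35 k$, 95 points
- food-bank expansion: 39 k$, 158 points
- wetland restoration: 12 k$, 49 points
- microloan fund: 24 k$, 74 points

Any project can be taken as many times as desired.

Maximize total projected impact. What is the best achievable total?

222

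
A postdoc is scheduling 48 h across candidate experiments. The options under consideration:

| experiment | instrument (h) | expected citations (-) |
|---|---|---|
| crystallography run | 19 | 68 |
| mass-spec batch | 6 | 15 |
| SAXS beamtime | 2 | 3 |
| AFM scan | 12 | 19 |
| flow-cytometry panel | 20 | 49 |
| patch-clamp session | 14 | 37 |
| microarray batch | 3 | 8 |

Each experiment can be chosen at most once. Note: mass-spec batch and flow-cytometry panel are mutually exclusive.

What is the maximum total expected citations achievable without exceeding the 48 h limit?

Filling by ratio: crystallography run + mass-spec batch + SAXS beamtime + patch-clamp session + microarray batch for 131, with 4 h left unused.
The 8 h tied up in mass-spec batch and SAXS beamtime is better spent on AFM scan — total rises to 132 (48 h).
Runner-up crystallography run + mass-spec batch + SAXS beamtime + patch-clamp session + microarray batch tops out at 131.

132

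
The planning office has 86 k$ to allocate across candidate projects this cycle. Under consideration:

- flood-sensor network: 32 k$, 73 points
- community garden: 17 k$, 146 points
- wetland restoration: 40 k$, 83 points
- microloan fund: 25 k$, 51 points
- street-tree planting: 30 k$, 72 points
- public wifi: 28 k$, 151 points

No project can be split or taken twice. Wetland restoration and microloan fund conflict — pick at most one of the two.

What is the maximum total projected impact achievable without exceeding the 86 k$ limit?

380

The ratio heuristic lands on community garden + street-tree planting + public wifi (369) but leaves 11 k$ idle.
Dropping street-tree planting frees 30 k$; slotting in wetland restoration (40 k$) lifts the total to 380 at 85 k$.
Nothing else feasible within 86 k$ beats 380.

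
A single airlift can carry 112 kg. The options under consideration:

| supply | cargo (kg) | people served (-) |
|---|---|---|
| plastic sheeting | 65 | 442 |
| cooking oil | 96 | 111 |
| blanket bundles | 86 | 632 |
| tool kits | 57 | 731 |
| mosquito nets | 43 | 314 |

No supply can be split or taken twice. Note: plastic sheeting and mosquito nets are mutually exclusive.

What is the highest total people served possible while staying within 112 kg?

1045

Ranking by ratio (people served/kg): tool kits 12.82, blanket bundles 7.35, mosquito nets 7.30.
Taking tool kits + mosquito nets: 100 kg used, 1045 in people served.
Next best is tool kits at 731 (57 kg) — short by 314.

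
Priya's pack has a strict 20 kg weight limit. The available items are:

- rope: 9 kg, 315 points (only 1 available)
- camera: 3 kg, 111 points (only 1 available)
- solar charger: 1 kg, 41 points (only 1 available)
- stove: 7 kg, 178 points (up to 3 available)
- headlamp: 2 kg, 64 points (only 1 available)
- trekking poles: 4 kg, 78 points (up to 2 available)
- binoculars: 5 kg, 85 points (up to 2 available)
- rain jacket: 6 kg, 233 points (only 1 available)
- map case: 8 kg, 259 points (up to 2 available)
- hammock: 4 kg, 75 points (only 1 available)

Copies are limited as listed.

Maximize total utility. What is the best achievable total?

723

Ranking by ratio (utility/kg): solar charger 41.00, rain jacket 38.83, camera 37.00.
Taking the top-ratio items first gives rope + camera + solar charger + rain jacket for 700 (19 kg).
Dropping solar charger frees 1 kg; slotting in headlamp (2 kg) lifts the total to 723 at 20 kg.
That's the maximum — no swap from here does better than 723.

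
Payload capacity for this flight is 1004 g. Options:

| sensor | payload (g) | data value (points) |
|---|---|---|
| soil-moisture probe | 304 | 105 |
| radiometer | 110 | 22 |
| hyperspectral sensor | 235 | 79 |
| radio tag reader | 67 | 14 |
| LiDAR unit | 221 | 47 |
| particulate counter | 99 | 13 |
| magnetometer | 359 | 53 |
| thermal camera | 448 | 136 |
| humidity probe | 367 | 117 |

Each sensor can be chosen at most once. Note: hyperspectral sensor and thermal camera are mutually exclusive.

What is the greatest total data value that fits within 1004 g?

315

Soil-moisture probe + hyperspectral sensor + radio tag reader + humidity probe uses 973 of the 1004 g and totals 315.
The closest alternative, soil-moisture probe + hyperspectral sensor + humidity probe, reaches only 301.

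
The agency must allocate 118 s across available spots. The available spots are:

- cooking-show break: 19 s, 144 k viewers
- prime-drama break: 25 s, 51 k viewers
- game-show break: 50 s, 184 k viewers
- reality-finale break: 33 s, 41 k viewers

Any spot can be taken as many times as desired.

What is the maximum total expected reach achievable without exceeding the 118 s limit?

864

6×cooking-show break uses 114 of the 118 s and totals 864.
Nothing else within 118 s beats 864.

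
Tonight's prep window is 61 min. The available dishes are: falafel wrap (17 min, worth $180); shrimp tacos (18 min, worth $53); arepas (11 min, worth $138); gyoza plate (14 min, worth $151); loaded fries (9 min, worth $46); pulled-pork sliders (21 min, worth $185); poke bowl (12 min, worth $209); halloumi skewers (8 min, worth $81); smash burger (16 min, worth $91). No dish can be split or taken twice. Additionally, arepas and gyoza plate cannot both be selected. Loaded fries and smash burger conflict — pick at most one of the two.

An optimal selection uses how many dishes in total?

4

Optimal total is 712.
One optimal bundle: falafel wrap + arepas + pulled-pork sliders + poke bowl (61 min).
Every optimal selection uses 4 dishes.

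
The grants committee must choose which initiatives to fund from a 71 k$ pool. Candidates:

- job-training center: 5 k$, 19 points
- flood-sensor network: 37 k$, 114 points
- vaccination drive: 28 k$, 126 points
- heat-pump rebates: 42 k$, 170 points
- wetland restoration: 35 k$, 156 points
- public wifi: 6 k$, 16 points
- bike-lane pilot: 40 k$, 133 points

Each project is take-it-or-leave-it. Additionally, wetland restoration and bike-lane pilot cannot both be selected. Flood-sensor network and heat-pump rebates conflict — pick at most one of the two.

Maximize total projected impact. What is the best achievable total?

Ranking by ratio (projected impact/k$): vaccination drive 4.50, wetland restoration 4.46, heat-pump rebates 4.05.
Best packing: job-training center + vaccination drive + wetland restoration — 68 k$, 301 total.
The closest alternative, vaccination drive + wetland restoration + public wifi, reaches only 298.

301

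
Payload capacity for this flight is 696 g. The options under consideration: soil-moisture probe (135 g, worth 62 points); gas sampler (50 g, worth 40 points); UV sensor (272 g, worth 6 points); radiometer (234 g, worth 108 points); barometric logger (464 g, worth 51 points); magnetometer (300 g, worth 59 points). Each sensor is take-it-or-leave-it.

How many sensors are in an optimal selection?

Best achievable data value is 229.
soil-moisture probe + radiometer + magnetometer hits 229 at 669 g.
All optima have 3 sensors.

3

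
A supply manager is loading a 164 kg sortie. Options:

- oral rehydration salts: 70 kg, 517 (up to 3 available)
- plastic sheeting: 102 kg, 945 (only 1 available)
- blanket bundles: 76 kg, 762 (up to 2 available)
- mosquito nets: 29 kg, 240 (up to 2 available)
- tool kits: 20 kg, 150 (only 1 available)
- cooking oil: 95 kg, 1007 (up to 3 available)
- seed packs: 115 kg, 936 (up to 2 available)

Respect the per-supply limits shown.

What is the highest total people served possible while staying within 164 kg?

1524

Ranking by ratio (people served/kg): cooking oil 10.60, blanket bundles 10.03, plastic sheeting 9.26.
The ratio heuristic lands on 2×mosquito nets + cooking oil (1487) but leaves 11 kg idle.
The 153 kg tied up in 2×mosquito nets and cooking oil is better spent on 2×blanket bundles — total rises to 1524 (152 kg).
That's the maximum — no swap from here does better than 1524.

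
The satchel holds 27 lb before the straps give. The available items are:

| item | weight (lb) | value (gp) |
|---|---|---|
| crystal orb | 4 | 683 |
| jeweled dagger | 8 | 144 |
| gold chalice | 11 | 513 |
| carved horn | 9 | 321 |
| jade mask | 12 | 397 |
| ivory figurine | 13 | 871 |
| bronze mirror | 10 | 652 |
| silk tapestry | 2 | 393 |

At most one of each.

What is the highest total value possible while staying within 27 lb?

A density-first pass picks crystal orb + jeweled dagger + ivory figurine + silk tapestry — 2091 at 27 lb.
Replace jeweled dagger and ivory figurine with gold chalice + bronze mirror: the trade gains 150 net, giving 2241 at 27 lb.
Nothing else within 27 lb beats 2241.

2241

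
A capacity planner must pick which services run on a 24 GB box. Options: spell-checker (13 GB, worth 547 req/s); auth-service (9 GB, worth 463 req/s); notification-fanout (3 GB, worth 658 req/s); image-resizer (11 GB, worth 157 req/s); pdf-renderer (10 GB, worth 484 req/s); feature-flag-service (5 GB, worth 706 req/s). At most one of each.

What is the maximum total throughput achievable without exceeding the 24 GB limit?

Ranking by ratio (throughput/GB): notification-fanout 219.33, feature-flag-service 141.20, auth-service 51.44.
A density-first pass picks auth-service + notification-fanout + feature-flag-service — 1827 at 17 GB.
Replace auth-service with spell-checker: the trade gains 84 net, giving 1911 at 21 GB.
An exhaustive check of the 64 subsets confirms 1911.

1911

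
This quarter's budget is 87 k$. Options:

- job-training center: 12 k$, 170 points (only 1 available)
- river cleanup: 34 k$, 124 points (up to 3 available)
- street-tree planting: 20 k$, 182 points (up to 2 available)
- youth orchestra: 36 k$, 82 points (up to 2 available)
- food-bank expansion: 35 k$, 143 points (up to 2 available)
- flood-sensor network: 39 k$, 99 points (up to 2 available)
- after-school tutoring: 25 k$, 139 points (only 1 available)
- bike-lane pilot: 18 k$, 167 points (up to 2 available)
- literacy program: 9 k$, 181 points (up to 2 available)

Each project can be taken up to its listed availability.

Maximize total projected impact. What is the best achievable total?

1048

Density check — literacy program 20.11, job-training center 14.17, bike-lane pilot 9.28 are the best per k$.
Best packing: job-training center + street-tree planting + 2×bike-lane pilot + 2×literacy program — 86 k$, 1048 total.
Nothing else within 87 k$ beats 1048.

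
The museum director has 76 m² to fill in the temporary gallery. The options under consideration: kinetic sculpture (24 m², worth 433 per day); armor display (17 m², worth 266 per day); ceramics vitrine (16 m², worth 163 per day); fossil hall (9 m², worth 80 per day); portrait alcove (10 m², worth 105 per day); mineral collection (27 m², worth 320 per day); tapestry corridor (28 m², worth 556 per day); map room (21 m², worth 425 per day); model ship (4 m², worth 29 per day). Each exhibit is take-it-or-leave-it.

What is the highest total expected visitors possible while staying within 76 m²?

Taking kinetic sculpture + tapestry corridor + map room: 73 m² used, 1414 in expected visitors.
Runner-up armor display + portrait alcove + tapestry corridor + map room tops out at 1352.

1414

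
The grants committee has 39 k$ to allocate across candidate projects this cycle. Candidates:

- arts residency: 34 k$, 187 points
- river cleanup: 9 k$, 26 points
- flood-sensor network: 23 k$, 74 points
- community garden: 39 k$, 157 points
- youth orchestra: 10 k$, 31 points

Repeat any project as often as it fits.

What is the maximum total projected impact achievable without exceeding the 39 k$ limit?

Density check — arts residency 5.50, community garden 4.03, flood-sensor network 3.22, youth orchestra 3.10 are the best per k$.
Best packing: arts residency — 34 k$, 187 total.

187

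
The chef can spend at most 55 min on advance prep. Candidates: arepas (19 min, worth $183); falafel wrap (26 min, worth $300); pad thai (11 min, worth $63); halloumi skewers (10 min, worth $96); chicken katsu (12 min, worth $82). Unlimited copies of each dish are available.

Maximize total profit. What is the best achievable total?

Taking 2×falafel wrap: 52 min used, 600 in profit.

600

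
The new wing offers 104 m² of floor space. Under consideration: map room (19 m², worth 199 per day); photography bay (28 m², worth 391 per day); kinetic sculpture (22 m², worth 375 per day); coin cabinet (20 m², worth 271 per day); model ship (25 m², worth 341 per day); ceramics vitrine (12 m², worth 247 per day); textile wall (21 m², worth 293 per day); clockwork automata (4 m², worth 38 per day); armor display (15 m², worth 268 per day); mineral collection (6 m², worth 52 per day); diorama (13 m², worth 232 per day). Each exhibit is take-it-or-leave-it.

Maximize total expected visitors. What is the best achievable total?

Greedy by ratio would take photography bay + kinetic sculpture + ceramics vitrine + clockwork automata + armor display + mineral collection + diorama: 100 m² used, total 1603.
Reworking the packing: kinetic sculpture + coin cabinet + ceramics vitrine + textile wall + armor display + diorama uses 103 m² and improves the total to 1686.
Next best is photography bay + kinetic sculpture + ceramics vitrine + textile wall + armor display + mineral collection at 1626 (104 m²) — short by 60.

1686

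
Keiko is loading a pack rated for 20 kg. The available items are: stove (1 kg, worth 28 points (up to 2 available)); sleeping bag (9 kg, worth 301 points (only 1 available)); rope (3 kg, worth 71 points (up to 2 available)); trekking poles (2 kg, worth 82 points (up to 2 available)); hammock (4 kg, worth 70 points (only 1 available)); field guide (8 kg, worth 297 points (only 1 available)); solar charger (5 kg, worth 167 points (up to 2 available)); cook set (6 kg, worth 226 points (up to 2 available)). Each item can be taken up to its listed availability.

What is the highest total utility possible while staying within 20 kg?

749

By utility per kg: trekking poles 41.00, cook set 37.67, field guide 37.12 lead.
A density-first pass picks 2×stove + 2×trekking poles + 2×cook set — 672 at 18 kg.
Replace 2×stove and 2×trekking poles with field guide: the trade gains 77 net, giving 749 at 20 kg.
No other feasible combination exceeds 749.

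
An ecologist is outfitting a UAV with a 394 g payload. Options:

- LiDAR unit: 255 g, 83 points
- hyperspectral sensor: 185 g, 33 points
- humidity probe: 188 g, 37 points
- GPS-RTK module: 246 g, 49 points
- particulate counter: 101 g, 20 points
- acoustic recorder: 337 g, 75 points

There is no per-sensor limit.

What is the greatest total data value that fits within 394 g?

103

By data value per g: LiDAR unit 0.33, acoustic recorder 0.22, GPS-RTK module 0.20, particulate counter 0.20 lead.
LiDAR unit + particulate counter uses 356 of the 394 g and totals 103.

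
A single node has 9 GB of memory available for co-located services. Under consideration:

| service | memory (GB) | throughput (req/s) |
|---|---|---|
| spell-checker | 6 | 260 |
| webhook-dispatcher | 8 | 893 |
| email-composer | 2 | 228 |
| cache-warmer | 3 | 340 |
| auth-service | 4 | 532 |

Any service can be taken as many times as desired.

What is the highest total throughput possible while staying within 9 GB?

1100

Greedy by ratio would take 2×auth-service: 8 GB used, total 1064.
Replace auth-service with email-composer + cache-warmer: the trade gains 36 net, giving 1100 at 9 GB.
That's the maximum — no swap from here does better than 1100.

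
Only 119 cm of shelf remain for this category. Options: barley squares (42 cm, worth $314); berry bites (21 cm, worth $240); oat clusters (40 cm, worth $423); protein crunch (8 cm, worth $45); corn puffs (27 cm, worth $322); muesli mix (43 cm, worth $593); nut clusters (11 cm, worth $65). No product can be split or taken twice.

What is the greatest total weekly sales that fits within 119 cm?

1383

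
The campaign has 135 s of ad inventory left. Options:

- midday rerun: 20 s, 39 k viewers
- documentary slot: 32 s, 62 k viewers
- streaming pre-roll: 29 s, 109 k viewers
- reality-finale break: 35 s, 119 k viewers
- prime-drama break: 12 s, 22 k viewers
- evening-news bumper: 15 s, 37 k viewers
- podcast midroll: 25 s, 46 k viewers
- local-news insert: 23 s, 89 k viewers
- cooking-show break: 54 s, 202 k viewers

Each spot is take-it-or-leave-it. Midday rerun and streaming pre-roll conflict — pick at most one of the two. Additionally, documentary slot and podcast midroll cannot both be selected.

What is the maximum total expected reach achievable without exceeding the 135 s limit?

Greedy by ratio would take streaming pre-roll + prime-drama break + evening-news bumper + local-news insert + cooking-show break: 133 s used, total 459.
Dropping prime-drama break and local-news insert frees 35 s; slotting in reality-finale break (35 s) lifts the total to 467 at 133 s.
Nothing else feasible within 135 s beats 467.

467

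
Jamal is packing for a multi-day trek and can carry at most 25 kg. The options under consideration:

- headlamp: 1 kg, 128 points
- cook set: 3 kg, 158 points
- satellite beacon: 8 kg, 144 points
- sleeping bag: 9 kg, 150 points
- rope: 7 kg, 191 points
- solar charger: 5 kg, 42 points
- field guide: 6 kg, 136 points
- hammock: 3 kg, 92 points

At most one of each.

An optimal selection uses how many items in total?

5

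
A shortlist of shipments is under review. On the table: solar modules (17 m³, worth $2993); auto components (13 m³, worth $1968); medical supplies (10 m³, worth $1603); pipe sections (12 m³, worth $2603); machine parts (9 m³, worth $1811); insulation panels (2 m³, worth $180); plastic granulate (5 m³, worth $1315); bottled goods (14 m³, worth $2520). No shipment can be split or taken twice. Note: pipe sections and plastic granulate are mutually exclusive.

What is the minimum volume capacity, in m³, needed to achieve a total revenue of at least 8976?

48

Minimise m³ subject to total revenue ≥ 8976.
solar modules + medical supplies + pipe sections + machine parts reaches 9010 using 48 m³.
Below 48 m³ the best achievable stays under 8976.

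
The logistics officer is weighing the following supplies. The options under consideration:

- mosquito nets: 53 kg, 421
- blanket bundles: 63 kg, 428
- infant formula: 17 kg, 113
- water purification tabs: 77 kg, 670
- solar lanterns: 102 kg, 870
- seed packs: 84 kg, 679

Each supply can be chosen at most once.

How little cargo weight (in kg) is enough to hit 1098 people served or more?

137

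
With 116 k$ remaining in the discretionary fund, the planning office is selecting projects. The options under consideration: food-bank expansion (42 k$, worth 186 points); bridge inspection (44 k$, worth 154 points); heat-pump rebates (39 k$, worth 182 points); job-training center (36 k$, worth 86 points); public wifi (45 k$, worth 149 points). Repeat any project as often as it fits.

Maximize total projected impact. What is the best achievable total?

Taking 2×heat-pump rebates + job-training center: 114 k$ used, 450 in projected impact.
No other feasible combination exceeds 450.

450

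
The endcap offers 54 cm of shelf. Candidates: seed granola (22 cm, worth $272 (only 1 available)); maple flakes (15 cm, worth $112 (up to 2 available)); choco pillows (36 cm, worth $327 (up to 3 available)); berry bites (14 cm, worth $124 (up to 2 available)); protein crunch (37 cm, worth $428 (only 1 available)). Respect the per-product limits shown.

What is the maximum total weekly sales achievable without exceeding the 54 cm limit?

552

Filling by ratio: seed granola + 2×berry bites for 520, with 4 cm left unused.
Replace seed granola and berry bites with protein crunch: the trade gains 32 net, giving 552 at 51 cm.
The spare 3 cm is too small for any remaining product, and no exchange beats 552.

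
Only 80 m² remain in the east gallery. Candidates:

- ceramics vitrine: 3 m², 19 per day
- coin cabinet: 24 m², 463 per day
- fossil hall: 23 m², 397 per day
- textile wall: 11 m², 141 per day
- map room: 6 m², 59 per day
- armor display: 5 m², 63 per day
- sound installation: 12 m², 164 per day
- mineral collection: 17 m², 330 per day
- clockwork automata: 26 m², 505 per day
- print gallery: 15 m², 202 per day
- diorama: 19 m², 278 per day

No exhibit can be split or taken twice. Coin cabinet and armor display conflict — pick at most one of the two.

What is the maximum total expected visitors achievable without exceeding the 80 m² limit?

Best packing: coin cabinet + sound installation + mineral collection + clockwork automata — 79 m², 1462 total.

1462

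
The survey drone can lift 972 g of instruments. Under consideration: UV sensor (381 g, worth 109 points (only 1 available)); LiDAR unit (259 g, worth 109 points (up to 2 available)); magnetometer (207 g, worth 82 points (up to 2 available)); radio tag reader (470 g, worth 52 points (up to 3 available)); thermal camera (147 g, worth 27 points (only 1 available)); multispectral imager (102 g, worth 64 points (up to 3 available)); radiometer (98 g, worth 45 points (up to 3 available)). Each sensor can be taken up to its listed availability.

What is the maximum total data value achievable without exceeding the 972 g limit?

Ranking by ratio (data value/g): multispectral imager 0.63, radiometer 0.46, LiDAR unit 0.42.
A density-first pass picks LiDAR unit + 3×multispectral imager + 3×radiometer — 436 at 859 g.
The 98 g tied up in radiometer is better spent on magnetometer — total rises to 473 (968 g).
Every other selection either busts 972 g or exceeds an availability limit or fails to beat 473.

473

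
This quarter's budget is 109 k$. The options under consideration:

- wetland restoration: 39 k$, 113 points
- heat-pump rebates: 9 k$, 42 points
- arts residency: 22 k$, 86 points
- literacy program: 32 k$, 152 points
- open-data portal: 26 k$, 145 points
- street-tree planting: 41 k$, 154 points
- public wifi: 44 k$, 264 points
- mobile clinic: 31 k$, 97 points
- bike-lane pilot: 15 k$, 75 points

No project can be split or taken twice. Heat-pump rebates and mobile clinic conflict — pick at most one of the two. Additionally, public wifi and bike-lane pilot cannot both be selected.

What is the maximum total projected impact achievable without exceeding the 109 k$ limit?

561

Best packing: literacy program + open-data portal + public wifi — 102 k$, 561 total.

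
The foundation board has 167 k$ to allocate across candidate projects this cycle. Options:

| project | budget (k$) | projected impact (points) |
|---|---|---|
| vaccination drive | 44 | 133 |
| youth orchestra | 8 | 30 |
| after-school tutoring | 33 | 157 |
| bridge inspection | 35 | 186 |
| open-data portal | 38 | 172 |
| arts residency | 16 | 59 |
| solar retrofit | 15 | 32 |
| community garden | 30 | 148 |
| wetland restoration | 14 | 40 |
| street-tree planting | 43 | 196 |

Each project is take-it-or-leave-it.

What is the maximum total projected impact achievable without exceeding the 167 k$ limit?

The ratio ordering already packs tightly: youth orchestra + after-school tutoring + bridge inspection + arts residency + community garden + street-tree planting, 165 k$, 776.
Runner-up after-school tutoring + bridge inspection + open-data portal + arts residency + street-tree planting tops out at 770.

776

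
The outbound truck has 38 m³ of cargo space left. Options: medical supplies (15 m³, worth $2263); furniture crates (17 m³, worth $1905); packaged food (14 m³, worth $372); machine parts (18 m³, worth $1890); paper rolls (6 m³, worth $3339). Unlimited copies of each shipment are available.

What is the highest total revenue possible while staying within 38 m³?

The ratio ordering already packs tightly: 6×paper rolls, 36 m³, 20034.

20034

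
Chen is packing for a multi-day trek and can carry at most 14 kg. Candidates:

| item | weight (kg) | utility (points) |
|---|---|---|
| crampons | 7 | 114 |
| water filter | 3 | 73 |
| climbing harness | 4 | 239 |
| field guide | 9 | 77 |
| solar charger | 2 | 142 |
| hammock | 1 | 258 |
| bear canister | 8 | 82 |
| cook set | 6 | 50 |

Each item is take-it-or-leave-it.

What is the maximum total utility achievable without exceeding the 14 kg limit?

753

The ratio heuristic lands on water filter + climbing harness + solar charger + hammock (712) but leaves 4 kg idle.
The 3 kg tied up in water filter is better spent on crampons — total rises to 753 (14 kg).
Nothing else within 14 kg beats 753.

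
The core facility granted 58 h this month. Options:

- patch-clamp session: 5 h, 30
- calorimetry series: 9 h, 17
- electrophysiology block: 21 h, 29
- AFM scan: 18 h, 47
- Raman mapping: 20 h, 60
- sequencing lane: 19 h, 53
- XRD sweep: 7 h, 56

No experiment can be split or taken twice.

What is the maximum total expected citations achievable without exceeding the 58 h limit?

203

Greedy by ratio would take patch-clamp session + Raman mapping + sequencing lane + XRD sweep: 51 h used, total 199.
Dropping Raman mapping frees 20 h; slotting in calorimetry series + AFM scan (27 h) lifts the total to 203 at 58 h.
The closest alternative, patch-clamp session + Raman mapping + sequencing lane + XRD sweep, reaches only 199.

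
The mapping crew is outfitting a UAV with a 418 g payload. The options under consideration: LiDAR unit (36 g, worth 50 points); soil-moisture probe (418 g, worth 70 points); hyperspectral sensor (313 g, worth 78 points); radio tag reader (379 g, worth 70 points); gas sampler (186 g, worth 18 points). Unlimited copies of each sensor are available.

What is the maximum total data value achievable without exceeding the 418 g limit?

550

The ratio ordering already packs tightly: 11×LiDAR unit, 396 g, 550.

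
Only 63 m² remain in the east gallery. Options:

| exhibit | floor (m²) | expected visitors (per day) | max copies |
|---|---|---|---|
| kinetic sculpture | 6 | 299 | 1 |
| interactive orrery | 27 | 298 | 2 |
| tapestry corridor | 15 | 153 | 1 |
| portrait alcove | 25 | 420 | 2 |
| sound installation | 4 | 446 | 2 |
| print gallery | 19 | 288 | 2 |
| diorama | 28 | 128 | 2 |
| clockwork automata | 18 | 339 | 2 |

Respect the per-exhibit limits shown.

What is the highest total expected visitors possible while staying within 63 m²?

1950

By expected visitors per m²: sound installation 111.50, kinetic sculpture 49.83, clockwork automata 18.83 lead.
Taking the top-ratio exhibits first gives kinetic sculpture + 2×sound installation + 2×clockwork automata for 1869 (50 m²).
The 18 m² tied up in clockwork automata is better spent on portrait alcove — total rises to 1950 (57 m²).
No other feasible combination exceeds 1950.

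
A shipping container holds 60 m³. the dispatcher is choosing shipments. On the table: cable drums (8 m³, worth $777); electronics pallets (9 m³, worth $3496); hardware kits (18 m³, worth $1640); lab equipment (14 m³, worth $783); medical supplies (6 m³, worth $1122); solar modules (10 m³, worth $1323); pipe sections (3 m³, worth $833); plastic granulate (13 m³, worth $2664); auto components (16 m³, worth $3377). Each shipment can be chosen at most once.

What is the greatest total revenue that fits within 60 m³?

12815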